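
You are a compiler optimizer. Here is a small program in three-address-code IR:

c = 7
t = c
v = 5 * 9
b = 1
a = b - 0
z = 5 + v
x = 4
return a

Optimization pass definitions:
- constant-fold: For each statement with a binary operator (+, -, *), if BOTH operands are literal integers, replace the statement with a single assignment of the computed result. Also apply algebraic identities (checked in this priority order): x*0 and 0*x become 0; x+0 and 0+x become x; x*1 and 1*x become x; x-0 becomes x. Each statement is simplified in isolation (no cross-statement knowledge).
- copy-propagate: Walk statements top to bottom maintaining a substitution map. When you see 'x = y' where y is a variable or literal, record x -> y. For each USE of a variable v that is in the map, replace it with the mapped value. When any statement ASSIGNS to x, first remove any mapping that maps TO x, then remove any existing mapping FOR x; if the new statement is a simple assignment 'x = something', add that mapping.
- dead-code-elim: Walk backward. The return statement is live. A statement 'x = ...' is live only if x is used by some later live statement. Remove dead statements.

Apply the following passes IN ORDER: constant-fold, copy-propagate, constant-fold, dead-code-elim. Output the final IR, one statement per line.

Initial IR:
  c = 7
  t = c
  v = 5 * 9
  b = 1
  a = b - 0
  z = 5 + v
  x = 4
  return a
After constant-fold (8 stmts):
  c = 7
  t = c
  v = 45
  b = 1
  a = b
  z = 5 + v
  x = 4
  return a
After copy-propagate (8 stmts):
  c = 7
  t = 7
  v = 45
  b = 1
  a = 1
  z = 5 + 45
  x = 4
  return 1
After constant-fold (8 stmts):
  c = 7
  t = 7
  v = 45
  b = 1
  a = 1
  z = 50
  x = 4
  return 1
After dead-code-elim (1 stmts):
  return 1

Answer: return 1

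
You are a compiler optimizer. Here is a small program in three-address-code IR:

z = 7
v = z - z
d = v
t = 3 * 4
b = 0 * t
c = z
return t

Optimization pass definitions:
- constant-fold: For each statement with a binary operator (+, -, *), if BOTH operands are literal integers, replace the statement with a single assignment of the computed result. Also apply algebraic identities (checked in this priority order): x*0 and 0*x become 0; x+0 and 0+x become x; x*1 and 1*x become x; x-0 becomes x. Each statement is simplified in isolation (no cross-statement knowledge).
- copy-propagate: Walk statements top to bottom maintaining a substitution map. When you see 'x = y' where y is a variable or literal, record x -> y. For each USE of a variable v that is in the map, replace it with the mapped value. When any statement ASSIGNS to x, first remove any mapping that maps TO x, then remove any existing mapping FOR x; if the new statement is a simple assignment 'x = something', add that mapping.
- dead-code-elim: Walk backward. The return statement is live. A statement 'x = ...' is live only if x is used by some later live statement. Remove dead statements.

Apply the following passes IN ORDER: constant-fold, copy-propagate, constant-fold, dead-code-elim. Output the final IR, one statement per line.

Answer: return 12

Derivation:
Initial IR:
  z = 7
  v = z - z
  d = v
  t = 3 * 4
  b = 0 * t
  c = z
  return t
After constant-fold (7 stmts):
  z = 7
  v = z - z
  d = v
  t = 12
  b = 0
  c = z
  return t
After copy-propagate (7 stmts):
  z = 7
  v = 7 - 7
  d = v
  t = 12
  b = 0
  c = 7
  return 12
After constant-fold (7 stmts):
  z = 7
  v = 0
  d = v
  t = 12
  b = 0
  c = 7
  return 12
After dead-code-elim (1 stmts):
  return 12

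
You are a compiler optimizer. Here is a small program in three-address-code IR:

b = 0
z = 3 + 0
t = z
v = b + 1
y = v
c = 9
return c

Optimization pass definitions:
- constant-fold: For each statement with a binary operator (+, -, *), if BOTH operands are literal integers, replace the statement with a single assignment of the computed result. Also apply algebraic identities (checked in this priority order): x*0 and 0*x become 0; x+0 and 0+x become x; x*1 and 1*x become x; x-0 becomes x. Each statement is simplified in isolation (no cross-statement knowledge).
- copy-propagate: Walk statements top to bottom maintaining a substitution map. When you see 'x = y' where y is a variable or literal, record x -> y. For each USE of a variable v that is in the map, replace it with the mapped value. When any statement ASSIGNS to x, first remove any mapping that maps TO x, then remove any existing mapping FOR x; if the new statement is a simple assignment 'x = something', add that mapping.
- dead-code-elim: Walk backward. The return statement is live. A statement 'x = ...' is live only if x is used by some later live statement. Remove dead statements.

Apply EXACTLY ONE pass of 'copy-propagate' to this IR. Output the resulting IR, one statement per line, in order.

Answer: b = 0
z = 3 + 0
t = z
v = 0 + 1
y = v
c = 9
return 9

Derivation:
Applying copy-propagate statement-by-statement:
  [1] b = 0  (unchanged)
  [2] z = 3 + 0  (unchanged)
  [3] t = z  (unchanged)
  [4] v = b + 1  -> v = 0 + 1
  [5] y = v  (unchanged)
  [6] c = 9  (unchanged)
  [7] return c  -> return 9
Result (7 stmts):
  b = 0
  z = 3 + 0
  t = z
  v = 0 + 1
  y = v
  c = 9
  return 9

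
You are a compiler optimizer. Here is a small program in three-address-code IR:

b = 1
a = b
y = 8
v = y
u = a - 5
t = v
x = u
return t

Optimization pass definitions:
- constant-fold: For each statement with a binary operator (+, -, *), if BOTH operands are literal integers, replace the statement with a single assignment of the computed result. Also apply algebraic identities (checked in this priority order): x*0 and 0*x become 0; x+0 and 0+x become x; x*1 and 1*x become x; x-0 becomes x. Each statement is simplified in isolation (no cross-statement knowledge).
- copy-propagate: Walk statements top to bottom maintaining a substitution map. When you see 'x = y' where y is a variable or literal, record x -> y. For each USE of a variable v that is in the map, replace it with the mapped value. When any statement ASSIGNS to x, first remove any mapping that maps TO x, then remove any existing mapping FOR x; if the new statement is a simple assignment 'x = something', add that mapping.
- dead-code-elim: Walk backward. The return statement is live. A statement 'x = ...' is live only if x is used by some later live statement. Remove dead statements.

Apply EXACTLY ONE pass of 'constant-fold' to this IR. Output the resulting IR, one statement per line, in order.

Applying constant-fold statement-by-statement:
  [1] b = 1  (unchanged)
  [2] a = b  (unchanged)
  [3] y = 8  (unchanged)
  [4] v = y  (unchanged)
  [5] u = a - 5  (unchanged)
  [6] t = v  (unchanged)
  [7] x = u  (unchanged)
  [8] return t  (unchanged)
Result (8 stmts):
  b = 1
  a = b
  y = 8
  v = y
  u = a - 5
  t = v
  x = u
  return t

Answer: b = 1
a = b
y = 8
v = y
u = a - 5
t = v
x = u
return t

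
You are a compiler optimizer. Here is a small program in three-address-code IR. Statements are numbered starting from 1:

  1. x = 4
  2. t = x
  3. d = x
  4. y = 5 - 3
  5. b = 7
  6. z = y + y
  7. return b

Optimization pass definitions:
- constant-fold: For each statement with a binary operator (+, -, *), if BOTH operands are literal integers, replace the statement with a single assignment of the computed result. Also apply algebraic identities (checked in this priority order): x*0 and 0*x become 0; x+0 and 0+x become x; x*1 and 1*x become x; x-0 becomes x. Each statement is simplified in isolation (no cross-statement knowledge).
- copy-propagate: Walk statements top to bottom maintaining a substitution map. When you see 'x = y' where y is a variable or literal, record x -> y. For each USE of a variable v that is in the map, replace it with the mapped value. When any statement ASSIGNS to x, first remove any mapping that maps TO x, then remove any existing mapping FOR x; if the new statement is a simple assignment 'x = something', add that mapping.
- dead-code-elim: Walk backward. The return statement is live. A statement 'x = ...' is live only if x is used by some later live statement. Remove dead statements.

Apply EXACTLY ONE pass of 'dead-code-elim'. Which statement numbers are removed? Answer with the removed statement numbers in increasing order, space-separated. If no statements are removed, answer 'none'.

Answer: 1 2 3 4 6

Derivation:
Backward liveness scan:
Stmt 1 'x = 4': DEAD (x not in live set [])
Stmt 2 't = x': DEAD (t not in live set [])
Stmt 3 'd = x': DEAD (d not in live set [])
Stmt 4 'y = 5 - 3': DEAD (y not in live set [])
Stmt 5 'b = 7': KEEP (b is live); live-in = []
Stmt 6 'z = y + y': DEAD (z not in live set ['b'])
Stmt 7 'return b': KEEP (return); live-in = ['b']
Removed statement numbers: [1, 2, 3, 4, 6]
Surviving IR:
  b = 7
  return b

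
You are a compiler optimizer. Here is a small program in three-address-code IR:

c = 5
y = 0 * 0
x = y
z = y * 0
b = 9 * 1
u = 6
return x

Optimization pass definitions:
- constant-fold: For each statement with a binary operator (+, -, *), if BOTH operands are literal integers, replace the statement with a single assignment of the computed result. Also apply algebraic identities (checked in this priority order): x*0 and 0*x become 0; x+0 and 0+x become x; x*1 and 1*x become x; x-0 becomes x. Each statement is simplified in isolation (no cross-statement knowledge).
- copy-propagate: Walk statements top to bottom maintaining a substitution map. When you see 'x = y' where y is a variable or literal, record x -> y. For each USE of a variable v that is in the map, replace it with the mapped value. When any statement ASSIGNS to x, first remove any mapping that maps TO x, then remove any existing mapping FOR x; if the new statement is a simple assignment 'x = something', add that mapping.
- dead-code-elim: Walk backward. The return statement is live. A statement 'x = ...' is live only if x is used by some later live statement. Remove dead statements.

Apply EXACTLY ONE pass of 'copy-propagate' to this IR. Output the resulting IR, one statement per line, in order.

Answer: c = 5
y = 0 * 0
x = y
z = y * 0
b = 9 * 1
u = 6
return y

Derivation:
Applying copy-propagate statement-by-statement:
  [1] c = 5  (unchanged)
  [2] y = 0 * 0  (unchanged)
  [3] x = y  (unchanged)
  [4] z = y * 0  (unchanged)
  [5] b = 9 * 1  (unchanged)
  [6] u = 6  (unchanged)
  [7] return x  -> return y
Result (7 stmts):
  c = 5
  y = 0 * 0
  x = y
  z = y * 0
  b = 9 * 1
  u = 6
  return y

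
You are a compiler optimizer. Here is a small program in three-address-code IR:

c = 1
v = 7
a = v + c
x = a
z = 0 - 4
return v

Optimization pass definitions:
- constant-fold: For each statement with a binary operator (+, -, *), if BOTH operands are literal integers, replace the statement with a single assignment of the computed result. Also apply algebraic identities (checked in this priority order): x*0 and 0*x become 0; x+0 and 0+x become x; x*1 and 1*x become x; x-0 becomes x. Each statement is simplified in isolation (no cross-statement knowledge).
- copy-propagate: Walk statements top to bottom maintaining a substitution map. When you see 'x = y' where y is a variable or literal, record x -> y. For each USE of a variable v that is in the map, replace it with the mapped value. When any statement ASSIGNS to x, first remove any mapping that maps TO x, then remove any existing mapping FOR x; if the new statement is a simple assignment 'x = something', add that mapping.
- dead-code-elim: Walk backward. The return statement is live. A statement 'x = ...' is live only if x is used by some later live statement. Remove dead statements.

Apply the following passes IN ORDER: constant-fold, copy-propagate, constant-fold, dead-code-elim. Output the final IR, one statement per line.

Initial IR:
  c = 1
  v = 7
  a = v + c
  x = a
  z = 0 - 4
  return v
After constant-fold (6 stmts):
  c = 1
  v = 7
  a = v + c
  x = a
  z = -4
  return v
After copy-propagate (6 stmts):
  c = 1
  v = 7
  a = 7 + 1
  x = a
  z = -4
  return 7
After constant-fold (6 stmts):
  c = 1
  v = 7
  a = 8
  x = a
  z = -4
  return 7
After dead-code-elim (1 stmts):
  return 7

Answer: return 7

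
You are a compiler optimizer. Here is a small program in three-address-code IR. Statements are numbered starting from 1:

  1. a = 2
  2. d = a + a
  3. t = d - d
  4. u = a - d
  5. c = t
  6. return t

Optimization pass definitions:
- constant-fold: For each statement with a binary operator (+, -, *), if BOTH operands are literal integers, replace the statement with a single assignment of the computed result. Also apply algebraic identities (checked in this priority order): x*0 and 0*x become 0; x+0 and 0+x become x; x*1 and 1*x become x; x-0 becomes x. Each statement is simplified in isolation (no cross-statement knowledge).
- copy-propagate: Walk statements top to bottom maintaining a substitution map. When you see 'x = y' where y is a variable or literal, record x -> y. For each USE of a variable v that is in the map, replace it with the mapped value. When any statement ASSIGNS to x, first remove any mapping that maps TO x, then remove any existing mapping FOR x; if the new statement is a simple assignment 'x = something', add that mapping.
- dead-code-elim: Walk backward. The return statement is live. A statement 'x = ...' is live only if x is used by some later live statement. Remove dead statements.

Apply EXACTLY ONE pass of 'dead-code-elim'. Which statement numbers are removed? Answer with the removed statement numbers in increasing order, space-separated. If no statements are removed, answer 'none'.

Answer: 4 5

Derivation:
Backward liveness scan:
Stmt 1 'a = 2': KEEP (a is live); live-in = []
Stmt 2 'd = a + a': KEEP (d is live); live-in = ['a']
Stmt 3 't = d - d': KEEP (t is live); live-in = ['d']
Stmt 4 'u = a - d': DEAD (u not in live set ['t'])
Stmt 5 'c = t': DEAD (c not in live set ['t'])
Stmt 6 'return t': KEEP (return); live-in = ['t']
Removed statement numbers: [4, 5]
Surviving IR:
  a = 2
  d = a + a
  t = d - d
  return t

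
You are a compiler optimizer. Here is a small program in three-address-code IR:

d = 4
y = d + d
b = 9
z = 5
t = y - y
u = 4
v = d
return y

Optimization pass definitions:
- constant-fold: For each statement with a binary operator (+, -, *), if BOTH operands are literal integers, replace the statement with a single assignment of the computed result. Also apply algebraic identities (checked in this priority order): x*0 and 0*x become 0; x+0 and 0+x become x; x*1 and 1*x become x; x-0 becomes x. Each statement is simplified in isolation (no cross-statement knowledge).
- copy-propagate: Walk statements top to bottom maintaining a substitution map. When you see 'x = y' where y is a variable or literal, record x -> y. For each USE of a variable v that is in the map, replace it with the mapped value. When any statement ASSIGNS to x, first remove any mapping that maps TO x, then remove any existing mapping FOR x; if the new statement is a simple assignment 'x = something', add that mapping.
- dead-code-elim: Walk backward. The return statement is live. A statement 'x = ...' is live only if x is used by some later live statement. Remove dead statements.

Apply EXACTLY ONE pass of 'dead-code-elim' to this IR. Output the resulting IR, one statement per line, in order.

Answer: d = 4
y = d + d
return y

Derivation:
Applying dead-code-elim statement-by-statement:
  [8] return y  -> KEEP (return); live=['y']
  [7] v = d  -> DEAD (v not live)
  [6] u = 4  -> DEAD (u not live)
  [5] t = y - y  -> DEAD (t not live)
  [4] z = 5  -> DEAD (z not live)
  [3] b = 9  -> DEAD (b not live)
  [2] y = d + d  -> KEEP; live=['d']
  [1] d = 4  -> KEEP; live=[]
Result (3 stmts):
  d = 4
  y = d + d
  return y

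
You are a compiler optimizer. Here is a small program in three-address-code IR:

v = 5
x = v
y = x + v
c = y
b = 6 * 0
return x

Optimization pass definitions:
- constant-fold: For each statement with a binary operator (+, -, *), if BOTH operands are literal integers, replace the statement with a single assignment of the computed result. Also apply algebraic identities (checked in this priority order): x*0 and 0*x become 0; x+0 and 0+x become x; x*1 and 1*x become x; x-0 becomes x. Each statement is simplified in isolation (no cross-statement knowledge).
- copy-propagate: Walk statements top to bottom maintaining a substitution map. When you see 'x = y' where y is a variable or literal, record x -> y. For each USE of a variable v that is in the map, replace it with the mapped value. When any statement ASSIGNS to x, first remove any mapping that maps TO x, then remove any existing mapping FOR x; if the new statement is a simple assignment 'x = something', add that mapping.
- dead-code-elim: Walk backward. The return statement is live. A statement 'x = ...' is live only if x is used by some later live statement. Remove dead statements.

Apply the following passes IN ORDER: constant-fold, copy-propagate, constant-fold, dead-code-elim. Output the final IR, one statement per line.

Initial IR:
  v = 5
  x = v
  y = x + v
  c = y
  b = 6 * 0
  return x
After constant-fold (6 stmts):
  v = 5
  x = v
  y = x + v
  c = y
  b = 0
  return x
After copy-propagate (6 stmts):
  v = 5
  x = 5
  y = 5 + 5
  c = y
  b = 0
  return 5
After constant-fold (6 stmts):
  v = 5
  x = 5
  y = 10
  c = y
  b = 0
  return 5
After dead-code-elim (1 stmts):
  return 5

Answer: return 5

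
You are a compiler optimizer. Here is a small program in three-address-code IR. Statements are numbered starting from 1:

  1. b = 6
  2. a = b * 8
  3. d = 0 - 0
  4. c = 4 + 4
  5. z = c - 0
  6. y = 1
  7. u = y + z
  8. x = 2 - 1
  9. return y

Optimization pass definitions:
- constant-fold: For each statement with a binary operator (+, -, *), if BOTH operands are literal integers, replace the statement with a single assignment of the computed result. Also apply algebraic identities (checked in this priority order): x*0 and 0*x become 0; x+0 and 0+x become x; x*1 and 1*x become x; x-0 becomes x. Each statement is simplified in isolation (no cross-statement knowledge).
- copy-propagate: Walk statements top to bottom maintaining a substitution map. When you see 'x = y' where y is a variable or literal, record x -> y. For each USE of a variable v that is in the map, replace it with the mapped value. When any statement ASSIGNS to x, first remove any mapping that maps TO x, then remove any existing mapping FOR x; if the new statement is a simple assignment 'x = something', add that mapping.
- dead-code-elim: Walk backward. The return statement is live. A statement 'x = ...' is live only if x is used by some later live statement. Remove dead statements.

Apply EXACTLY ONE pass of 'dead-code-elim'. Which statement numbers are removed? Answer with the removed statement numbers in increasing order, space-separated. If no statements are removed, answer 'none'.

Answer: 1 2 3 4 5 7 8

Derivation:
Backward liveness scan:
Stmt 1 'b = 6': DEAD (b not in live set [])
Stmt 2 'a = b * 8': DEAD (a not in live set [])
Stmt 3 'd = 0 - 0': DEAD (d not in live set [])
Stmt 4 'c = 4 + 4': DEAD (c not in live set [])
Stmt 5 'z = c - 0': DEAD (z not in live set [])
Stmt 6 'y = 1': KEEP (y is live); live-in = []
Stmt 7 'u = y + z': DEAD (u not in live set ['y'])
Stmt 8 'x = 2 - 1': DEAD (x not in live set ['y'])
Stmt 9 'return y': KEEP (return); live-in = ['y']
Removed statement numbers: [1, 2, 3, 4, 5, 7, 8]
Surviving IR:
  y = 1
  return y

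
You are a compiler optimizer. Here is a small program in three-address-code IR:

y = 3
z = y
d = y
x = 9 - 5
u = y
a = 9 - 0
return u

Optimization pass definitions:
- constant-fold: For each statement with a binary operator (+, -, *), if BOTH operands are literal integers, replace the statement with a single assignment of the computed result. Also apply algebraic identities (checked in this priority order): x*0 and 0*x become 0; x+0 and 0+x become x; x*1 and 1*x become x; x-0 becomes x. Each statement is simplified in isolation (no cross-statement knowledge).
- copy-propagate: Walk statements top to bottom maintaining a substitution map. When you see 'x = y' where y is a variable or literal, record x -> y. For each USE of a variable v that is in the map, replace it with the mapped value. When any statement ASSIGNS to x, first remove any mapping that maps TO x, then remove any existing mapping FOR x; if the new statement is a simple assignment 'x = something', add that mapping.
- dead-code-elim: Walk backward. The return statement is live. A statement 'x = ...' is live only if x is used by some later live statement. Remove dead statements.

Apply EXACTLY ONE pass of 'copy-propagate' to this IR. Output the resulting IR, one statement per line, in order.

Applying copy-propagate statement-by-statement:
  [1] y = 3  (unchanged)
  [2] z = y  -> z = 3
  [3] d = y  -> d = 3
  [4] x = 9 - 5  (unchanged)
  [5] u = y  -> u = 3
  [6] a = 9 - 0  (unchanged)
  [7] return u  -> return 3
Result (7 stmts):
  y = 3
  z = 3
  d = 3
  x = 9 - 5
  u = 3
  a = 9 - 0
  return 3

Answer: y = 3
z = 3
d = 3
x = 9 - 5
u = 3
a = 9 - 0
return 3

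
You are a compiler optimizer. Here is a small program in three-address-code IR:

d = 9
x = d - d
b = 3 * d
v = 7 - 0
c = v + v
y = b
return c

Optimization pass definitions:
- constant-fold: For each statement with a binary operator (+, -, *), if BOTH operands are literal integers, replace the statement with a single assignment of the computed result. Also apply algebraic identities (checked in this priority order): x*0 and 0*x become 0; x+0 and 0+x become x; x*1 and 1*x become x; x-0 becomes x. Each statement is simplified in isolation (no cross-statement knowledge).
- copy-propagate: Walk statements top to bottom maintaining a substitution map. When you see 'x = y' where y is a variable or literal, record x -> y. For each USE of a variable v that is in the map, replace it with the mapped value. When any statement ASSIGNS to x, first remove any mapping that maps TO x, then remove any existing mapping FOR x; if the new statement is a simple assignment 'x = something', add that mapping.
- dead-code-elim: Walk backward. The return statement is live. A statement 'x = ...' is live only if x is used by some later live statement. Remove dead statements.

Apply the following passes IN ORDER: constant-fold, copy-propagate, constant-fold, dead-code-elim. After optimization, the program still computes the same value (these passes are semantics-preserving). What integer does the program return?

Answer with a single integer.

Initial IR:
  d = 9
  x = d - d
  b = 3 * d
  v = 7 - 0
  c = v + v
  y = b
  return c
After constant-fold (7 stmts):
  d = 9
  x = d - d
  b = 3 * d
  v = 7
  c = v + v
  y = b
  return c
After copy-propagate (7 stmts):
  d = 9
  x = 9 - 9
  b = 3 * 9
  v = 7
  c = 7 + 7
  y = b
  return c
After constant-fold (7 stmts):
  d = 9
  x = 0
  b = 27
  v = 7
  c = 14
  y = b
  return c
After dead-code-elim (2 stmts):
  c = 14
  return c
Evaluate:
  d = 9  =>  d = 9
  x = d - d  =>  x = 0
  b = 3 * d  =>  b = 27
  v = 7 - 0  =>  v = 7
  c = v + v  =>  c = 14
  y = b  =>  y = 27
  return c = 14

Answer: 14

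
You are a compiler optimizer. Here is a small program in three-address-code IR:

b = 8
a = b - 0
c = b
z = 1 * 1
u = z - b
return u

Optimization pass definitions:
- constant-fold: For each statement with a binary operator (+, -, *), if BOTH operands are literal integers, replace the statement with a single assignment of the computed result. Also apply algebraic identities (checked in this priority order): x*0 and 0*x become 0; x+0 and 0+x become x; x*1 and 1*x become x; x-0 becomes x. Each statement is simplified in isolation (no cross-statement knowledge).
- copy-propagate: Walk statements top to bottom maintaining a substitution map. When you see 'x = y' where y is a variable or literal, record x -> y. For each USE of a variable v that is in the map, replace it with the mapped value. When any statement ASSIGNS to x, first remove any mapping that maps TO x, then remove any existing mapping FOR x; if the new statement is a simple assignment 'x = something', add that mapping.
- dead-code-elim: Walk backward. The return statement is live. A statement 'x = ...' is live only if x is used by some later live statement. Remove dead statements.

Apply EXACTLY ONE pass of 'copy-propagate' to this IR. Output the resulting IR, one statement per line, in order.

Applying copy-propagate statement-by-statement:
  [1] b = 8  (unchanged)
  [2] a = b - 0  -> a = 8 - 0
  [3] c = b  -> c = 8
  [4] z = 1 * 1  (unchanged)
  [5] u = z - b  -> u = z - 8
  [6] return u  (unchanged)
Result (6 stmts):
  b = 8
  a = 8 - 0
  c = 8
  z = 1 * 1
  u = z - 8
  return u

Answer: b = 8
a = 8 - 0
c = 8
z = 1 * 1
u = z - 8
return u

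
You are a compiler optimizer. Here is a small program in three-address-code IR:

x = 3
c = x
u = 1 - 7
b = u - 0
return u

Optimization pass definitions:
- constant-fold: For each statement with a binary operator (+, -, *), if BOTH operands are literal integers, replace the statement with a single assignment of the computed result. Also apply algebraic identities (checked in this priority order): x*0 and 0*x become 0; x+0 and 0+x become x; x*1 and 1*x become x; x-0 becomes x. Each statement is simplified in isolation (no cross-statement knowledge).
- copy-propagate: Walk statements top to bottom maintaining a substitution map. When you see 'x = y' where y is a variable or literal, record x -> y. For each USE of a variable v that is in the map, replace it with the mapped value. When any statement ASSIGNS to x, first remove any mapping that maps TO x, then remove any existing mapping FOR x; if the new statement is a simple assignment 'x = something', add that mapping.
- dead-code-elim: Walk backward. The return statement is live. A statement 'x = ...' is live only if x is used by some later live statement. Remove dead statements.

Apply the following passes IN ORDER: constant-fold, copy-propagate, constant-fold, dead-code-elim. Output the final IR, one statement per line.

Answer: return -6

Derivation:
Initial IR:
  x = 3
  c = x
  u = 1 - 7
  b = u - 0
  return u
After constant-fold (5 stmts):
  x = 3
  c = x
  u = -6
  b = u
  return u
After copy-propagate (5 stmts):
  x = 3
  c = 3
  u = -6
  b = -6
  return -6
After constant-fold (5 stmts):
  x = 3
  c = 3
  u = -6
  b = -6
  return -6
After dead-code-elim (1 stmts):
  return -6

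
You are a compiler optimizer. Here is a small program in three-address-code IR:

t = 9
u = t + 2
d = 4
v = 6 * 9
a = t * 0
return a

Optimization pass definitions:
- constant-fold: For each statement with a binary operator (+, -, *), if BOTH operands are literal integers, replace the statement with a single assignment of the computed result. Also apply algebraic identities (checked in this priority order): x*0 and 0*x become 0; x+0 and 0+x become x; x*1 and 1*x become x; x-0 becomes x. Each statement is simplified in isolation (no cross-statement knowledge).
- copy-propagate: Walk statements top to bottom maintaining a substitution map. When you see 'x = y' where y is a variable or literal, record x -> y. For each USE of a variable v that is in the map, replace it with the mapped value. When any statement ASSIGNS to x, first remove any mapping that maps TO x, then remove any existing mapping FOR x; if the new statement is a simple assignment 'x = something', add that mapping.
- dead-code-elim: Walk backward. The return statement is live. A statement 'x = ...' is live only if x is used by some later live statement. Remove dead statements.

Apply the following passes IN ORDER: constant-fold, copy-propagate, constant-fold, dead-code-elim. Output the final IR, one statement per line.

Answer: return 0

Derivation:
Initial IR:
  t = 9
  u = t + 2
  d = 4
  v = 6 * 9
  a = t * 0
  return a
After constant-fold (6 stmts):
  t = 9
  u = t + 2
  d = 4
  v = 54
  a = 0
  return a
After copy-propagate (6 stmts):
  t = 9
  u = 9 + 2
  d = 4
  v = 54
  a = 0
  return 0
After constant-fold (6 stmts):
  t = 9
  u = 11
  d = 4
  v = 54
  a = 0
  return 0
After dead-code-elim (1 stmts):
  return 0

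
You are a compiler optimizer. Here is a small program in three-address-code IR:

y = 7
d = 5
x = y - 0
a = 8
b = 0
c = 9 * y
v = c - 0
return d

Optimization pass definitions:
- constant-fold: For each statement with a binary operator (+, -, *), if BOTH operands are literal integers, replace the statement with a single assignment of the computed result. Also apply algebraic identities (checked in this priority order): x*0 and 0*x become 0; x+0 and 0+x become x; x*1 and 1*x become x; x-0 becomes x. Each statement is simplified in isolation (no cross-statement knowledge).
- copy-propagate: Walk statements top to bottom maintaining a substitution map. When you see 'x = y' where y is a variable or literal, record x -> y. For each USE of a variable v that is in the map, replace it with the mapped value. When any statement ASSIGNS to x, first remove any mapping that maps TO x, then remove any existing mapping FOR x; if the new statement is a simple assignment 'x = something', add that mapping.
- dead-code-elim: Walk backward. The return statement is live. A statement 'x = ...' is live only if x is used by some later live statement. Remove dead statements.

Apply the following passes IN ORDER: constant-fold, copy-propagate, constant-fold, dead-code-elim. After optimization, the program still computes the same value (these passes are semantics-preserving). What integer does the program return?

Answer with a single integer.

Initial IR:
  y = 7
  d = 5
  x = y - 0
  a = 8
  b = 0
  c = 9 * y
  v = c - 0
  return d
After constant-fold (8 stmts):
  y = 7
  d = 5
  x = y
  a = 8
  b = 0
  c = 9 * y
  v = c
  return d
After copy-propagate (8 stmts):
  y = 7
  d = 5
  x = 7
  a = 8
  b = 0
  c = 9 * 7
  v = c
  return 5
After constant-fold (8 stmts):
  y = 7
  d = 5
  x = 7
  a = 8
  b = 0
  c = 63
  v = c
  return 5
After dead-code-elim (1 stmts):
  return 5
Evaluate:
  y = 7  =>  y = 7
  d = 5  =>  d = 5
  x = y - 0  =>  x = 7
  a = 8  =>  a = 8
  b = 0  =>  b = 0
  c = 9 * y  =>  c = 63
  v = c - 0  =>  v = 63
  return d = 5

Answer: 5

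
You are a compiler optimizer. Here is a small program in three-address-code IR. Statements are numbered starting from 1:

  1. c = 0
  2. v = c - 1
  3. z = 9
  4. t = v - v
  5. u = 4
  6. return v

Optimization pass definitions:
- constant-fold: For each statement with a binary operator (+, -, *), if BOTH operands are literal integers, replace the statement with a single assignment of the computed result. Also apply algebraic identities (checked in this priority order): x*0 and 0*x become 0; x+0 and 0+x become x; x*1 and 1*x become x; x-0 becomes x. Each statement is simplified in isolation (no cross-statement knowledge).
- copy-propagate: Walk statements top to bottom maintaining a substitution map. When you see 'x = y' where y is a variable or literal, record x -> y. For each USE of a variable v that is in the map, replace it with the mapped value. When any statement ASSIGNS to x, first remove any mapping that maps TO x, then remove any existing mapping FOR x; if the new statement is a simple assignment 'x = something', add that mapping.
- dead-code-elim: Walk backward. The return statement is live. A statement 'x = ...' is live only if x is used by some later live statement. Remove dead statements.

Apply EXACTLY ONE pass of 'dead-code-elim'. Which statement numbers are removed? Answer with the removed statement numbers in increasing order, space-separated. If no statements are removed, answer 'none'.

Backward liveness scan:
Stmt 1 'c = 0': KEEP (c is live); live-in = []
Stmt 2 'v = c - 1': KEEP (v is live); live-in = ['c']
Stmt 3 'z = 9': DEAD (z not in live set ['v'])
Stmt 4 't = v - v': DEAD (t not in live set ['v'])
Stmt 5 'u = 4': DEAD (u not in live set ['v'])
Stmt 6 'return v': KEEP (return); live-in = ['v']
Removed statement numbers: [3, 4, 5]
Surviving IR:
  c = 0
  v = c - 1
  return v

Answer: 3 4 5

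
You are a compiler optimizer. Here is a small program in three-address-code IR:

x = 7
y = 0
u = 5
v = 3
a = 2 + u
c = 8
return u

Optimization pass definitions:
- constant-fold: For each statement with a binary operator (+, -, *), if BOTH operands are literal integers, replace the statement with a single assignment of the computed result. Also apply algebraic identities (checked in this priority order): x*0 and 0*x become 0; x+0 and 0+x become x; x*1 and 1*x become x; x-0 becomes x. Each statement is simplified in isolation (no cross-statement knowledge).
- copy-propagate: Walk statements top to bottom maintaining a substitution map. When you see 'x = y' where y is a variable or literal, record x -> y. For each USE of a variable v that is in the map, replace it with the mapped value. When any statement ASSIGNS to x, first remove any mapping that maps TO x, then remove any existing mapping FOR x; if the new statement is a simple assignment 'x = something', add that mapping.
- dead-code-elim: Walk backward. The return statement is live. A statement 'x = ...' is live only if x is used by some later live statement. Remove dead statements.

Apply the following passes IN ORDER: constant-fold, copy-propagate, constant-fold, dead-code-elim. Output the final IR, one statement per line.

Answer: return 5

Derivation:
Initial IR:
  x = 7
  y = 0
  u = 5
  v = 3
  a = 2 + u
  c = 8
  return u
After constant-fold (7 stmts):
  x = 7
  y = 0
  u = 5
  v = 3
  a = 2 + u
  c = 8
  return u
After copy-propagate (7 stmts):
  x = 7
  y = 0
  u = 5
  v = 3
  a = 2 + 5
  c = 8
  return 5
After constant-fold (7 stmts):
  x = 7
  y = 0
  u = 5
  v = 3
  a = 7
  c = 8
  return 5
After dead-code-elim (1 stmts):
  return 5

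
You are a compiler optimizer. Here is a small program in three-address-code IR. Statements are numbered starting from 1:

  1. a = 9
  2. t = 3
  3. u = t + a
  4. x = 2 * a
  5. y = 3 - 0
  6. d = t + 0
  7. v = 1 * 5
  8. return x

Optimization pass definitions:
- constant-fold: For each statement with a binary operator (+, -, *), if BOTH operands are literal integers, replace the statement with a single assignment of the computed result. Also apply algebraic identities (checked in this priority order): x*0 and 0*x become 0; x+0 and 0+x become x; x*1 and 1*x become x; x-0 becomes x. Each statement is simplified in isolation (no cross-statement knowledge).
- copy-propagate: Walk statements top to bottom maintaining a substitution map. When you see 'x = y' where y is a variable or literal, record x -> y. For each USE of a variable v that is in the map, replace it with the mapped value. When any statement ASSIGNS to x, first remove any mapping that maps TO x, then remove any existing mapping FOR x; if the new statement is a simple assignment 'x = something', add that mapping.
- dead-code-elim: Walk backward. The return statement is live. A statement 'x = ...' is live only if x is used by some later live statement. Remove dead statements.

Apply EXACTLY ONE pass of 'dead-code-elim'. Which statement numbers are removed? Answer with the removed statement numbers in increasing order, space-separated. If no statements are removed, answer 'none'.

Answer: 2 3 5 6 7

Derivation:
Backward liveness scan:
Stmt 1 'a = 9': KEEP (a is live); live-in = []
Stmt 2 't = 3': DEAD (t not in live set ['a'])
Stmt 3 'u = t + a': DEAD (u not in live set ['a'])
Stmt 4 'x = 2 * a': KEEP (x is live); live-in = ['a']
Stmt 5 'y = 3 - 0': DEAD (y not in live set ['x'])
Stmt 6 'd = t + 0': DEAD (d not in live set ['x'])
Stmt 7 'v = 1 * 5': DEAD (v not in live set ['x'])
Stmt 8 'return x': KEEP (return); live-in = ['x']
Removed statement numbers: [2, 3, 5, 6, 7]
Surviving IR:
  a = 9
  x = 2 * a
  return x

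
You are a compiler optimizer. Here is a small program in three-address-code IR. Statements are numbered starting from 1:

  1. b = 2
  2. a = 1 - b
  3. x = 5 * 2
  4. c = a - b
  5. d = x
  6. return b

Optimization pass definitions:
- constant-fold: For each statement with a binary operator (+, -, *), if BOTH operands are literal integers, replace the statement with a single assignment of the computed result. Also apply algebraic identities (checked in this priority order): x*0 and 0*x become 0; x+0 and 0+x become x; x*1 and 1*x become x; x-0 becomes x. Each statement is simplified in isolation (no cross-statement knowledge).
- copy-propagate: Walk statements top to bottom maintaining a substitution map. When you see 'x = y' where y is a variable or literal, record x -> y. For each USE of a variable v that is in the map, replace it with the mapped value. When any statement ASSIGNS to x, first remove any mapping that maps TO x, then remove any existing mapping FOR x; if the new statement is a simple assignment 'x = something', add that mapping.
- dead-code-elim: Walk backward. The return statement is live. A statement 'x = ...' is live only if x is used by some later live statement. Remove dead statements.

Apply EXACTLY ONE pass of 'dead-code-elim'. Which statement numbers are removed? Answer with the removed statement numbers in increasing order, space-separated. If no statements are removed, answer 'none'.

Backward liveness scan:
Stmt 1 'b = 2': KEEP (b is live); live-in = []
Stmt 2 'a = 1 - b': DEAD (a not in live set ['b'])
Stmt 3 'x = 5 * 2': DEAD (x not in live set ['b'])
Stmt 4 'c = a - b': DEAD (c not in live set ['b'])
Stmt 5 'd = x': DEAD (d not in live set ['b'])
Stmt 6 'return b': KEEP (return); live-in = ['b']
Removed statement numbers: [2, 3, 4, 5]
Surviving IR:
  b = 2
  return b

Answer: 2 3 4 5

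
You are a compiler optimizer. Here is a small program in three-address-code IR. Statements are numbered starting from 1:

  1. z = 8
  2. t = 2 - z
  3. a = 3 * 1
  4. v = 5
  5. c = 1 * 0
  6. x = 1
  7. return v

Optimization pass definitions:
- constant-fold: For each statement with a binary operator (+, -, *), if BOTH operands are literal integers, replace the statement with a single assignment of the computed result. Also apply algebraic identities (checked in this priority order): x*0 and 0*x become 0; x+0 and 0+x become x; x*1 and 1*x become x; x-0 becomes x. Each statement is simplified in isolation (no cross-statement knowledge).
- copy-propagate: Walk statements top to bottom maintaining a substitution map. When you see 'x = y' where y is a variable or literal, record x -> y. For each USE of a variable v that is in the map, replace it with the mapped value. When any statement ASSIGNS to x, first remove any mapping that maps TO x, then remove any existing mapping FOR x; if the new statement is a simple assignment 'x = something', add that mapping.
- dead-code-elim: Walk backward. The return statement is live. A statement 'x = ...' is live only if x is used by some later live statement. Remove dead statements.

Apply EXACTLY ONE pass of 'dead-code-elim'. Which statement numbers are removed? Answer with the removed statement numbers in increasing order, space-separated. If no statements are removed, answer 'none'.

Answer: 1 2 3 5 6

Derivation:
Backward liveness scan:
Stmt 1 'z = 8': DEAD (z not in live set [])
Stmt 2 't = 2 - z': DEAD (t not in live set [])
Stmt 3 'a = 3 * 1': DEAD (a not in live set [])
Stmt 4 'v = 5': KEEP (v is live); live-in = []
Stmt 5 'c = 1 * 0': DEAD (c not in live set ['v'])
Stmt 6 'x = 1': DEAD (x not in live set ['v'])
Stmt 7 'return v': KEEP (return); live-in = ['v']
Removed statement numbers: [1, 2, 3, 5, 6]
Surviving IR:
  v = 5
  return v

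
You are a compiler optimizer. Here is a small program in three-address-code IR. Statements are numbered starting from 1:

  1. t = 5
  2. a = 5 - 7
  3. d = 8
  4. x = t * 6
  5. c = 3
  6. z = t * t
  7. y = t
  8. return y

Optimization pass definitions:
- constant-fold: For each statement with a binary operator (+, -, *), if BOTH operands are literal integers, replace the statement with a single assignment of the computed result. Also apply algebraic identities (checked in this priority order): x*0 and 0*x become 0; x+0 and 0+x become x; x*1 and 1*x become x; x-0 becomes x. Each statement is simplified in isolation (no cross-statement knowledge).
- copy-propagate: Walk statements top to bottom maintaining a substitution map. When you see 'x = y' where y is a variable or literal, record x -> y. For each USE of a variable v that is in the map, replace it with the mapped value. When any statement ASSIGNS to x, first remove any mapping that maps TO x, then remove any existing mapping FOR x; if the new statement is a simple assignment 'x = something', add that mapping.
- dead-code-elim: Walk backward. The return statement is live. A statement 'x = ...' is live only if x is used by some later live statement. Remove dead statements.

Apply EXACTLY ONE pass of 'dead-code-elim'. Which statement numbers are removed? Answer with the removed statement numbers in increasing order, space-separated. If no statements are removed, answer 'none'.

Backward liveness scan:
Stmt 1 't = 5': KEEP (t is live); live-in = []
Stmt 2 'a = 5 - 7': DEAD (a not in live set ['t'])
Stmt 3 'd = 8': DEAD (d not in live set ['t'])
Stmt 4 'x = t * 6': DEAD (x not in live set ['t'])
Stmt 5 'c = 3': DEAD (c not in live set ['t'])
Stmt 6 'z = t * t': DEAD (z not in live set ['t'])
Stmt 7 'y = t': KEEP (y is live); live-in = ['t']
Stmt 8 'return y': KEEP (return); live-in = ['y']
Removed statement numbers: [2, 3, 4, 5, 6]
Surviving IR:
  t = 5
  y = t
  return y

Answer: 2 3 4 5 6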